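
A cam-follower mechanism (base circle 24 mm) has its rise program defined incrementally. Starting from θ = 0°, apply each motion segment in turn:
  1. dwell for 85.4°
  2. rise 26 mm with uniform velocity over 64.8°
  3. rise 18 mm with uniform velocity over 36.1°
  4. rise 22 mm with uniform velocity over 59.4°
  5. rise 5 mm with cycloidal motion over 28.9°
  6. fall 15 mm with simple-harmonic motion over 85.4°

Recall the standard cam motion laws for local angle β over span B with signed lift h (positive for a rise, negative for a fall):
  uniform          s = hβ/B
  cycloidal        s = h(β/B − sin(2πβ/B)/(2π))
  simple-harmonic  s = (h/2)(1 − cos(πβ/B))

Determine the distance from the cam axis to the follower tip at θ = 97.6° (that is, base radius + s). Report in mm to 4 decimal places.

seg 1 [0°–85.4°] dwell: s stays 0.0000
seg 2 [85.4°–150.2°] uniform, h=26: θ=97.6° here. β=12.2, B=64.8. 26·12.2/64.8 = 4.8951 → s = 4.8951
radial distance = base radius + s = 24 + 4.8951 = 28.8951

28.8951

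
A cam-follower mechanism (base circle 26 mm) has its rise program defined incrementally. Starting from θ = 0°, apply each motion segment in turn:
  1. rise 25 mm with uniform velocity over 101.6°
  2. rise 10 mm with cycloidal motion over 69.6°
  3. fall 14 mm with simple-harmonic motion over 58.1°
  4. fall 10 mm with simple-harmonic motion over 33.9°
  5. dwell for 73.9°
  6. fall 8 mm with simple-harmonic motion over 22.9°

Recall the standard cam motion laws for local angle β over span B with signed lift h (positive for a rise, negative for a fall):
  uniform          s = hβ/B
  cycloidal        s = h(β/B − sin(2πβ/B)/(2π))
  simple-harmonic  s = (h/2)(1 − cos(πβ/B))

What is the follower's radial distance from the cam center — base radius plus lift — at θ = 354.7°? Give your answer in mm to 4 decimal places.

seg 1 [0°–101.6°] uniform, h=25: full span → s += 25 → s = 25.0000
seg 2 [101.6°–171.2°] cycloidal, h=10: full span → s += 10 → s = 35.0000
seg 3 [171.2°–229.3°] simple-harmonic, h=-14: full span → s += -14 → s = 21.0000
seg 4 [229.3°–263.2°] simple-harmonic, h=-10: full span → s += -10 → s = 11.0000
seg 5 [263.2°–337.1°] dwell: s stays 11.0000
seg 6 [337.1°–360°] simple-harmonic, h=-8: θ=354.7° here. β=17.6, B=22.9. -8/2·(1 − cos(π·0.7686)) = -6.9884 → s = 4.0116
radial distance = base radius + s = 26 + 4.0116 = 30.0116

30.0116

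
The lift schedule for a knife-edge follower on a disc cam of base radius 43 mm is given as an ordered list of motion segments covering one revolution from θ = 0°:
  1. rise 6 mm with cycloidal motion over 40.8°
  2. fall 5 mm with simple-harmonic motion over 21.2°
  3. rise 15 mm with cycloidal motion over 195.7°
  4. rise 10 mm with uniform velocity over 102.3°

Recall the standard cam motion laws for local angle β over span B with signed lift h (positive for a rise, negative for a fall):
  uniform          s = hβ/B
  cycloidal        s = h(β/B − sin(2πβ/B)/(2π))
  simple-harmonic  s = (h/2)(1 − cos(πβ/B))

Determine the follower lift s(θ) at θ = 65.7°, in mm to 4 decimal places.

seg 1 [0°–40.8°] cycloidal, h=6: full span → s += 6 → s = 6.0000
seg 2 [40.8°–62°] simple-harmonic, h=-5: full span → s += -5 → s = 1.0000
seg 3 [62°–257.7°] cycloidal, h=15: θ=65.7° here. β=3.7, B=195.7. 15·(0.0189 − sin(2π·0.0189)/(2π)) = 0.0007 → s = 1.0007

1.0007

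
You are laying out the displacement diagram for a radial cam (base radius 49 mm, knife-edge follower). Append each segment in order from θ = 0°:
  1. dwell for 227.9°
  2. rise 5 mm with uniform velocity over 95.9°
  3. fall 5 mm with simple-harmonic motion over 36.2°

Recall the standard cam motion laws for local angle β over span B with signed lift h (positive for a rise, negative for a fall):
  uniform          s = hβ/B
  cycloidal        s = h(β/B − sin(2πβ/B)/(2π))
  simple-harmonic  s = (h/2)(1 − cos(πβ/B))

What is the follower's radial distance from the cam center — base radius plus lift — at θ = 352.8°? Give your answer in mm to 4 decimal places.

seg 1 [0°–227.9°] dwell: s stays 0.0000
seg 2 [227.9°–323.8°] uniform, h=5: full span → s += 5 → s = 5.0000
seg 3 [323.8°–360°] simple-harmonic, h=-5: θ=352.8° here. β=29, B=36.2. -5/2·(1 − cos(π·0.8011)) = -4.5276 → s = 0.4724
radial distance = base radius + s = 49 + 0.4724 = 49.4724

49.4724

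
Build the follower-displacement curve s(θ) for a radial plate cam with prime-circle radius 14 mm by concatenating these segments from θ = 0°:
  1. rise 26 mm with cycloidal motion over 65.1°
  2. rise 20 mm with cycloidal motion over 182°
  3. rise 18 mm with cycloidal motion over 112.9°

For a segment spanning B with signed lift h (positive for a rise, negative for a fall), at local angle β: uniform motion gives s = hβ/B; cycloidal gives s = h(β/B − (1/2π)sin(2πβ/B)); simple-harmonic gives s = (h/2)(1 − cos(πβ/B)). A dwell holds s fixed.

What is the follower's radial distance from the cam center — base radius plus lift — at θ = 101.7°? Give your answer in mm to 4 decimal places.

seg 1 [0°–65.1°] cycloidal, h=26: full span → s += 26 → s = 26.0000
seg 2 [65.1°–247.1°] cycloidal, h=20: θ=101.7° here. β=36.6, B=182. 20·(0.2011 − sin(2π·0.2011)/(2π)) = 0.9880 → s = 26.9880
radial distance = base radius + s = 14 + 26.9880 = 40.9880

40.9880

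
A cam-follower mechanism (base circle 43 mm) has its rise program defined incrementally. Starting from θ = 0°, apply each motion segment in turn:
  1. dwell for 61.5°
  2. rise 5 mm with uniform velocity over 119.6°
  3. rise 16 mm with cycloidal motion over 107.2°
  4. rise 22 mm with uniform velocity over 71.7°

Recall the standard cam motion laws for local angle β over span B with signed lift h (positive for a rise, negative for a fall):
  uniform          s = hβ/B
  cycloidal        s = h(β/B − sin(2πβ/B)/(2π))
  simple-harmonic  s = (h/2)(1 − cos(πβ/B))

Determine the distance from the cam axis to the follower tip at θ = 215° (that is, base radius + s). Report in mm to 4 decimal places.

seg 1 [0°–61.5°] dwell: s stays 0.0000
seg 2 [61.5°–181.1°] uniform, h=5: full span → s += 5 → s = 5.0000
seg 3 [181.1°–288.3°] cycloidal, h=16: θ=215° here. β=33.9, B=107.2. 16·(0.3162 − sin(2π·0.3162)/(2π)) = 2.7306 → s = 7.7306
radial distance = base radius + s = 43 + 7.7306 = 50.7306

50.7306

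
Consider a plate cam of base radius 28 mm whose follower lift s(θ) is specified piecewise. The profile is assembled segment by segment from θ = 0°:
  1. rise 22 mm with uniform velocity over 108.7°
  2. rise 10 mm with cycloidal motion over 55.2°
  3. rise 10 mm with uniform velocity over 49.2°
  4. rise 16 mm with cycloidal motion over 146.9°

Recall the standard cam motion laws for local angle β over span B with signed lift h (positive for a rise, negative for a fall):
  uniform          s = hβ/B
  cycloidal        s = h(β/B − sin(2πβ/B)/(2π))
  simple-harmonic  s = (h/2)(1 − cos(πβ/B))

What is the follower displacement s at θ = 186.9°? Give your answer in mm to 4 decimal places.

seg 1 [0°–108.7°] uniform, h=22: full span → s += 22 → s = 22.0000
seg 2 [108.7°–163.9°] cycloidal, h=10: full span → s += 10 → s = 32.0000
seg 3 [163.9°–213.1°] uniform, h=10: θ=186.9° here. β=23, B=49.2. 10·23/49.2 = 4.6748 → s = 36.6748

36.6748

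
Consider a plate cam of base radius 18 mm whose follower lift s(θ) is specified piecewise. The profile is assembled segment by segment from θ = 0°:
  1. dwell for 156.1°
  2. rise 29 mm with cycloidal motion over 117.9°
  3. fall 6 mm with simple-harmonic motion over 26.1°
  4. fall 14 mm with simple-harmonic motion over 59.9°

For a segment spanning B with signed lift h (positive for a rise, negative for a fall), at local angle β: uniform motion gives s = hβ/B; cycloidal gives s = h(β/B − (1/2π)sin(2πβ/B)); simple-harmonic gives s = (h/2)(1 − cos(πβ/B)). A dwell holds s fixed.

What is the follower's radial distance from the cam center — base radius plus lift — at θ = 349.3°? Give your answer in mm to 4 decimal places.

seg 1 [0°–156.1°] dwell: s stays 0.0000
seg 2 [156.1°–274°] cycloidal, h=29: full span → s += 29 → s = 29.0000
seg 3 [274°–300.1°] simple-harmonic, h=-6: full span → s += -6 → s = 23.0000
seg 4 [300.1°–360°] simple-harmonic, h=-14: θ=349.3° here. β=49.2, B=59.9. -14/2·(1 − cos(π·0.8214)) = -12.9264 → s = 10.0736
radial distance = base radius + s = 18 + 10.0736 = 28.0736

28.0736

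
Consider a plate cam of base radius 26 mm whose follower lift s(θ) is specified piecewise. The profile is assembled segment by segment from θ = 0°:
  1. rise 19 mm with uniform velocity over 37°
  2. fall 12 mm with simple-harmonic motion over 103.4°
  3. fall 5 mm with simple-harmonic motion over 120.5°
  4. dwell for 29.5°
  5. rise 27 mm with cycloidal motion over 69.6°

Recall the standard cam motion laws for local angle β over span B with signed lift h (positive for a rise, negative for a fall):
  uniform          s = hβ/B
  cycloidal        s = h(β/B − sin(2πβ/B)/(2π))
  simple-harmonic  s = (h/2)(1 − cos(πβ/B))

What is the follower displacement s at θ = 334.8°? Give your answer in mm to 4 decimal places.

seg 1 [0°–37°] uniform, h=19: full span → s += 19 → s = 19.0000
seg 2 [37°–140.4°] simple-harmonic, h=-12: full span → s += -12 → s = 7.0000
seg 3 [140.4°–260.9°] simple-harmonic, h=-5: full span → s += -5 → s = 2.0000
seg 4 [260.9°–290.4°] dwell: s stays 2.0000
seg 5 [290.4°–360°] cycloidal, h=27: θ=334.8° here. β=44.4, B=69.6. 27·(0.6379 − sin(2π·0.6379)/(2π)) = 20.4993 → s = 22.4993

22.4993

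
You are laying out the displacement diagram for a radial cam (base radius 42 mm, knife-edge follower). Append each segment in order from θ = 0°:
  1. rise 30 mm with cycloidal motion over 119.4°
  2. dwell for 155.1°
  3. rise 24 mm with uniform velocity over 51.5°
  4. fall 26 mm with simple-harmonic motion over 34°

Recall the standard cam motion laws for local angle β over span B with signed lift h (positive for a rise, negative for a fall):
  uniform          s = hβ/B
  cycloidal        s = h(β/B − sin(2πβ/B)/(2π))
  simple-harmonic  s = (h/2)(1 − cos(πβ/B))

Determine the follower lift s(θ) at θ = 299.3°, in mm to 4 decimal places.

seg 1 [0°–119.4°] cycloidal, h=30: full span → s += 30 → s = 30.0000
seg 2 [119.4°–274.5°] dwell: s stays 30.0000
seg 3 [274.5°–326°] uniform, h=24: θ=299.3° here. β=24.8, B=51.5. 24·24.8/51.5 = 11.5573 → s = 41.5573

41.5573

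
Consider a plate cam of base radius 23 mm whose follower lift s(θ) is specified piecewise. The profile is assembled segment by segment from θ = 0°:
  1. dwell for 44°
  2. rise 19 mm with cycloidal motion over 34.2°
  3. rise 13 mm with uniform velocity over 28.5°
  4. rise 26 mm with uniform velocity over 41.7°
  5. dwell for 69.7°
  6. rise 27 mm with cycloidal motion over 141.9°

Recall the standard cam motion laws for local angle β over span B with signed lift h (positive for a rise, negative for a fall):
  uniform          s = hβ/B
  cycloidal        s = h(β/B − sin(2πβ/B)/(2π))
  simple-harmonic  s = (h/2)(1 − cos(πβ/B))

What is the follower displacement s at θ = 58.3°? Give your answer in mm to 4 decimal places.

seg 1 [0°–44°] dwell: s stays 0.0000
seg 2 [44°–78.2°] cycloidal, h=19: θ=58.3° here. β=14.3, B=34.2. 19·(0.4181 − sin(2π·0.4181)/(2π)) = 6.4566 → s = 6.4566

6.4566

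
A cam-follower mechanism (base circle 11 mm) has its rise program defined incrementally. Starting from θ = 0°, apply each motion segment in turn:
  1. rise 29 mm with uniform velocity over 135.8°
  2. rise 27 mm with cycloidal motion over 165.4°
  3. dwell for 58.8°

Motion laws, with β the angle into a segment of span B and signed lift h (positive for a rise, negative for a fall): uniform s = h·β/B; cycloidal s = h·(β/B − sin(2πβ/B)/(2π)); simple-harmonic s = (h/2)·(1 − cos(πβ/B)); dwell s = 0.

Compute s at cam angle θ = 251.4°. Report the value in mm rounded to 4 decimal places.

seg 1 [0°–135.8°] uniform, h=29: full span → s += 29 → s = 29.0000
seg 2 [135.8°–301.2°] cycloidal, h=27: θ=251.4° here. β=115.6, B=165.4. 27·(0.6989 − sin(2π·0.6989)/(2π)) = 22.9483 → s = 51.9483

51.9483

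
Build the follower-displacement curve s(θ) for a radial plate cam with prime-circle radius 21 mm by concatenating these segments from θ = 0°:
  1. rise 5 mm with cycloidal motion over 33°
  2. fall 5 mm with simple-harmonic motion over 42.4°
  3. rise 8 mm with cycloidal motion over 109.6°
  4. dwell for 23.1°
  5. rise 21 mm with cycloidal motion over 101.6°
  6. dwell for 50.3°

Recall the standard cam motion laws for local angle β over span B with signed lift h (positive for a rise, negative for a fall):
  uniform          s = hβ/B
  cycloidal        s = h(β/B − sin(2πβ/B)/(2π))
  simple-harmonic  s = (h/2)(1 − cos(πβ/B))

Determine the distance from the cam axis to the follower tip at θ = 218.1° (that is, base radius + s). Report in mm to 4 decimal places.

seg 1 [0°–33°] cycloidal, h=5: full span → s += 5 → s = 5.0000
seg 2 [33°–75.4°] simple-harmonic, h=-5: full span → s += -5 → s = 0.0000
seg 3 [75.4°–185°] cycloidal, h=8: full span → s += 8 → s = 8.0000
seg 4 [185°–208.1°] dwell: s stays 8.0000
seg 5 [208.1°–309.7°] cycloidal, h=21: θ=218.1° here. β=10, B=101.6. 21·(0.0984 − sin(2π·0.0984)/(2π)) = 0.1293 → s = 8.1293
radial distance = base radius + s = 21 + 8.1293 = 29.1293

29.1293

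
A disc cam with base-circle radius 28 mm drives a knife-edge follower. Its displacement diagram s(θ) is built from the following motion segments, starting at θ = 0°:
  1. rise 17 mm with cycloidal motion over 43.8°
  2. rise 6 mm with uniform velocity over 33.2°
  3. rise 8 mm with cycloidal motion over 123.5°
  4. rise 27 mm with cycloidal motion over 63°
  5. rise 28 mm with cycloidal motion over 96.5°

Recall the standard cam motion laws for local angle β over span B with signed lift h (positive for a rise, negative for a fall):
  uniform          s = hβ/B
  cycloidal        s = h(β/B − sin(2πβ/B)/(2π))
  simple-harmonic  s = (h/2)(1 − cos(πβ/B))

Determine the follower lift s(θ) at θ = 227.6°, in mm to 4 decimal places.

seg 1 [0°–43.8°] cycloidal, h=17: full span → s += 17 → s = 17.0000
seg 2 [43.8°–77°] uniform, h=6: full span → s += 6 → s = 23.0000
seg 3 [77°–200.5°] cycloidal, h=8: full span → s += 8 → s = 31.0000
seg 4 [200.5°–263.5°] cycloidal, h=27: θ=227.6° here. β=27.1, B=63. 27·(0.4302 − sin(2π·0.4302)/(2π)) = 9.7885 → s = 40.7885

40.7885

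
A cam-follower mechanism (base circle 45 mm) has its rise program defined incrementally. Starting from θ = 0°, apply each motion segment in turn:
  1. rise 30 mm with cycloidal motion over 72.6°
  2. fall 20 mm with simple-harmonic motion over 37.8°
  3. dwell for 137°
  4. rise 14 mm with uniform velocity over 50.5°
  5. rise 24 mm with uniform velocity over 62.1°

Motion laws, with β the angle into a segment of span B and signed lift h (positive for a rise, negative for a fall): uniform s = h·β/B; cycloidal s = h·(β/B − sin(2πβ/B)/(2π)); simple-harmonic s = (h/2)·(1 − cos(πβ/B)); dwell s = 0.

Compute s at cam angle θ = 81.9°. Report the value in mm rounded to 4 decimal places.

seg 1 [0°–72.6°] cycloidal, h=30: full span → s += 30 → s = 30.0000
seg 2 [72.6°–110.4°] simple-harmonic, h=-20: θ=81.9° here. β=9.3, B=37.8. -20/2·(1 − cos(π·0.2460)) = -2.8413 → s = 27.1587

27.1587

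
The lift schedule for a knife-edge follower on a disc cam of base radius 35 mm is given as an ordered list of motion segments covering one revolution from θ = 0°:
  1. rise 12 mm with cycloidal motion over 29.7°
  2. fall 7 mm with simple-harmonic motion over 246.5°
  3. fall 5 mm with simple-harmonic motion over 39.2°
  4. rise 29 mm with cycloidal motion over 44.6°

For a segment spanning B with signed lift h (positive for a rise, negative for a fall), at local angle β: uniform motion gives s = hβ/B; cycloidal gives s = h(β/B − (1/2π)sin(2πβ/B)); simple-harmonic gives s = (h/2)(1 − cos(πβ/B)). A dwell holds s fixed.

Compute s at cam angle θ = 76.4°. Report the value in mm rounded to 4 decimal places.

seg 1 [0°–29.7°] cycloidal, h=12: full span → s += 12 → s = 12.0000
seg 2 [29.7°–276.2°] simple-harmonic, h=-7: θ=76.4° here. β=46.7, B=246.5. -7/2·(1 − cos(π·0.1895)) = -0.6018 → s = 11.3982

11.3982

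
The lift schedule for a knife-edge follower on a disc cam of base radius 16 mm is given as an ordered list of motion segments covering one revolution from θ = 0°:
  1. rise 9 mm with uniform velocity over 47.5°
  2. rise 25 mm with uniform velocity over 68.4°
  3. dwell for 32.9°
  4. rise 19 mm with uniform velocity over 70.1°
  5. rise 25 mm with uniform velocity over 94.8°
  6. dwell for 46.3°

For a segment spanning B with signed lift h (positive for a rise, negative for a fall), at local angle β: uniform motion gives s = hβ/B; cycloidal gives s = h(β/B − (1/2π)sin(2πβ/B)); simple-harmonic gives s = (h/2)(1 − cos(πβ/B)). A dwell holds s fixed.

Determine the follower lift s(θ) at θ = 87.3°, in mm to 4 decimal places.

seg 1 [0°–47.5°] uniform, h=9: full span → s += 9 → s = 9.0000
seg 2 [47.5°–115.9°] uniform, h=25: θ=87.3° here. β=39.8, B=68.4. 25·39.8/68.4 = 14.5468 → s = 23.5468

23.5468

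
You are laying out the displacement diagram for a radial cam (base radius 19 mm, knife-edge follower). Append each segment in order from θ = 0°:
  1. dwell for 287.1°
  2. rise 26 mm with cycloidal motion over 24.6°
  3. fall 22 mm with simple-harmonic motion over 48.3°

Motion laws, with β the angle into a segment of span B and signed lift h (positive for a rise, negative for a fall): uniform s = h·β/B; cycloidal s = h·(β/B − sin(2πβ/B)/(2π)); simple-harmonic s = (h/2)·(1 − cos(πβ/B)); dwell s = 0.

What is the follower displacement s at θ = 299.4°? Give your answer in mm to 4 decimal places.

seg 1 [0°–287.1°] dwell: s stays 0.0000
seg 2 [287.1°–311.7°] cycloidal, h=26: θ=299.4° here. β=12.3, B=24.6. 26·(0.5000 − sin(2π·0.5000)/(2π)) = 13.0000 → s = 13.0000

13.0000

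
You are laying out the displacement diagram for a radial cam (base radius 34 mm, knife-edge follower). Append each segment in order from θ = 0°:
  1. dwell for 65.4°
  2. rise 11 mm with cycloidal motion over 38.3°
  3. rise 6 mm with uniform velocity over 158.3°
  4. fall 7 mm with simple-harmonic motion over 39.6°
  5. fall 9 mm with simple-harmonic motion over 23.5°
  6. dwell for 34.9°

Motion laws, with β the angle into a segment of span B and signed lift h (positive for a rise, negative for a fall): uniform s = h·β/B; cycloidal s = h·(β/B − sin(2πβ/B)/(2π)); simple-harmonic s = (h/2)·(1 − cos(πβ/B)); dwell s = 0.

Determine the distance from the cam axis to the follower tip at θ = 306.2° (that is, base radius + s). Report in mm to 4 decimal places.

seg 1 [0°–65.4°] dwell: s stays 0.0000
seg 2 [65.4°–103.7°] cycloidal, h=11: full span → s += 11 → s = 11.0000
seg 3 [103.7°–262°] uniform, h=6: full span → s += 6 → s = 17.0000
seg 4 [262°–301.6°] simple-harmonic, h=-7: full span → s += -7 → s = 10.0000
seg 5 [301.6°–325.1°] simple-harmonic, h=-9: θ=306.2° here. β=4.6, B=23.5. -9/2·(1 − cos(π·0.1957)) = -0.8244 → s = 9.1756
radial distance = base radius + s = 34 + 9.1756 = 43.1756

43.1756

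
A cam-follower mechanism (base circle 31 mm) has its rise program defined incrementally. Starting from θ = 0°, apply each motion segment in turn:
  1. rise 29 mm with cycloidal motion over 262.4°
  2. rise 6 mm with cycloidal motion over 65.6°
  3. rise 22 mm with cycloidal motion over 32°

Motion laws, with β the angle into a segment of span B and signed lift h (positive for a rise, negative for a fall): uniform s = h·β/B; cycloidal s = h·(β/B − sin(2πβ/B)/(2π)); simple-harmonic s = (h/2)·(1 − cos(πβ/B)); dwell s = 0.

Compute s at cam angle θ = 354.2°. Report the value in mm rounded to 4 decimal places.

seg 1 [0°–262.4°] cycloidal, h=29: full span → s += 29 → s = 29.0000
seg 2 [262.4°–328°] cycloidal, h=6: full span → s += 6 → s = 35.0000
seg 3 [328°–360°] cycloidal, h=22: θ=354.2° here. β=26.2, B=32. 22·(0.8187 − sin(2π·0.8187)/(2π)) = 21.1923 → s = 56.1923

56.1923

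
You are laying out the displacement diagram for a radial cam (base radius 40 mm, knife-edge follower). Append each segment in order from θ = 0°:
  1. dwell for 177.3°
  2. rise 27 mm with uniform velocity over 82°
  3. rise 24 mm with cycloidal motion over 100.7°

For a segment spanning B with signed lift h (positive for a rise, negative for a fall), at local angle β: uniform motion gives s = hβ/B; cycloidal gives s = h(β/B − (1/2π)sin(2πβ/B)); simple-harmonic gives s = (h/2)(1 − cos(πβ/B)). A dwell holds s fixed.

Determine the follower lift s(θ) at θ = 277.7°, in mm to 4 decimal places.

seg 1 [0°–177.3°] dwell: s stays 0.0000
seg 2 [177.3°–259.3°] uniform, h=27: full span → s += 27 → s = 27.0000
seg 3 [259.3°–360°] cycloidal, h=24: θ=277.7° here. β=18.4, B=100.7. 24·(0.1827 − sin(2π·0.1827)/(2π)) = 0.9018 → s = 27.9018

27.9018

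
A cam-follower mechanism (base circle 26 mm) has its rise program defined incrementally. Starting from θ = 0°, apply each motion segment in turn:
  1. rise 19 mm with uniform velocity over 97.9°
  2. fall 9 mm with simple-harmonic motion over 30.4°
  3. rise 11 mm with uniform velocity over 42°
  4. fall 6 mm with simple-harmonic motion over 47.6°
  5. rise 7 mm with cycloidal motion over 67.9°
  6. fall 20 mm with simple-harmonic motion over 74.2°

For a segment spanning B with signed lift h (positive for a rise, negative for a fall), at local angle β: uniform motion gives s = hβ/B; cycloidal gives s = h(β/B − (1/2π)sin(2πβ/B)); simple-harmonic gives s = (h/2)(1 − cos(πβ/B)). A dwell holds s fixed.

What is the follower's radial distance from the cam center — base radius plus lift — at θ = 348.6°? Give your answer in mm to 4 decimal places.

seg 1 [0°–97.9°] uniform, h=19: full span → s += 19 → s = 19.0000
seg 2 [97.9°–128.3°] simple-harmonic, h=-9: full span → s += -9 → s = 10.0000
seg 3 [128.3°–170.3°] uniform, h=11: full span → s += 11 → s = 21.0000
seg 4 [170.3°–217.9°] simple-harmonic, h=-6: full span → s += -6 → s = 15.0000
seg 5 [217.9°–285.8°] cycloidal, h=7: full span → s += 7 → s = 22.0000
seg 6 [285.8°–360°] simple-harmonic, h=-20: θ=348.6° here. β=62.8, B=74.2. -20/2·(1 − cos(π·0.8464)) = -18.8576 → s = 3.1424
radial distance = base radius + s = 26 + 3.1424 = 29.1424

29.1424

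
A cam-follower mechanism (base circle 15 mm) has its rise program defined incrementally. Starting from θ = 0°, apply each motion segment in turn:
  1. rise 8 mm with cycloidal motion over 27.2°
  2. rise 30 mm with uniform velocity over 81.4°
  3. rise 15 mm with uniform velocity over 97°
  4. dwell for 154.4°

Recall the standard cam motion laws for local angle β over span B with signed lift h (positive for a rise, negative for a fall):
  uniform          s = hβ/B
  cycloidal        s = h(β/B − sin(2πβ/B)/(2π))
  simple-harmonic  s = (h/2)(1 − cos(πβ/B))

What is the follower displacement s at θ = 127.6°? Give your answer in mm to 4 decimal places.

seg 1 [0°–27.2°] cycloidal, h=8: full span → s += 8 → s = 8.0000
seg 2 [27.2°–108.6°] uniform, h=30: full span → s += 30 → s = 38.0000
seg 3 [108.6°–205.6°] uniform, h=15: θ=127.6° here. β=19, B=97. 15·19/97 = 2.9381 → s = 40.9381

40.9381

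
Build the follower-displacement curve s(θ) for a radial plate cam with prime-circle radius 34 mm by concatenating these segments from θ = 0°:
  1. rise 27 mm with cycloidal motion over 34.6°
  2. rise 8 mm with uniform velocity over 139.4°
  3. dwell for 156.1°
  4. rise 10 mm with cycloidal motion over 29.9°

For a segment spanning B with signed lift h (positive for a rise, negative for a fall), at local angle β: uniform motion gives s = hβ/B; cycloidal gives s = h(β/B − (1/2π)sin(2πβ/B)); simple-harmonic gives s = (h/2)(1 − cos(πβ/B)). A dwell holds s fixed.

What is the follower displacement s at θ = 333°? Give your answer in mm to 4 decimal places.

seg 1 [0°–34.6°] cycloidal, h=27: full span → s += 27 → s = 27.0000
seg 2 [34.6°–174°] uniform, h=8: full span → s += 8 → s = 35.0000
seg 3 [174°–330.1°] dwell: s stays 35.0000
seg 4 [330.1°–360°] cycloidal, h=10: θ=333° here. β=2.9, B=29.9. 10·(0.0970 − sin(2π·0.0970)/(2π)) = 0.0589 → s = 35.0589

35.0589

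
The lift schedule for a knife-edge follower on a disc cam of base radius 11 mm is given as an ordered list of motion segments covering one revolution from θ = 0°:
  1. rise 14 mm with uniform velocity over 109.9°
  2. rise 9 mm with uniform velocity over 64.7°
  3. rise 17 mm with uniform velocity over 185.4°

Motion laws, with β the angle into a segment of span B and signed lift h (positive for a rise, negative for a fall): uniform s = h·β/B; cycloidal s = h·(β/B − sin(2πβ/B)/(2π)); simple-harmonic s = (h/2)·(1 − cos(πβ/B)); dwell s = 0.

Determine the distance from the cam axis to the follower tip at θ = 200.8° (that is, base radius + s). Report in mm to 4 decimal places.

seg 1 [0°–109.9°] uniform, h=14: full span → s += 14 → s = 14.0000
seg 2 [109.9°–174.6°] uniform, h=9: full span → s += 9 → s = 23.0000
seg 3 [174.6°–360°] uniform, h=17: θ=200.8° here. β=26.2, B=185.4. 17·26.2/185.4 = 2.4024 → s = 25.4024
radial distance = base radius + s = 11 + 25.4024 = 36.4024

36.4024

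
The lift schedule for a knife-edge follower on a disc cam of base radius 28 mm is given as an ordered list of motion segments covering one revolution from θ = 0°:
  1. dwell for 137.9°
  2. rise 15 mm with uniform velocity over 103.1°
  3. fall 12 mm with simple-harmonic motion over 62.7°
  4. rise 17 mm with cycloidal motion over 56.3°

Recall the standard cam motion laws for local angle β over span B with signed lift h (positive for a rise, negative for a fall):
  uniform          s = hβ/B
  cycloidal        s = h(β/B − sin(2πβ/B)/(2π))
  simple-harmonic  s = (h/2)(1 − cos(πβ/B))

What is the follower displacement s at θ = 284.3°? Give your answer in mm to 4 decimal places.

seg 1 [0°–137.9°] dwell: s stays 0.0000
seg 2 [137.9°–241°] uniform, h=15: full span → s += 15 → s = 15.0000
seg 3 [241°–303.7°] simple-harmonic, h=-12: θ=284.3° here. β=43.3, B=62.7. -12/2·(1 − cos(π·0.6906)) = -9.3817 → s = 5.6183

5.6183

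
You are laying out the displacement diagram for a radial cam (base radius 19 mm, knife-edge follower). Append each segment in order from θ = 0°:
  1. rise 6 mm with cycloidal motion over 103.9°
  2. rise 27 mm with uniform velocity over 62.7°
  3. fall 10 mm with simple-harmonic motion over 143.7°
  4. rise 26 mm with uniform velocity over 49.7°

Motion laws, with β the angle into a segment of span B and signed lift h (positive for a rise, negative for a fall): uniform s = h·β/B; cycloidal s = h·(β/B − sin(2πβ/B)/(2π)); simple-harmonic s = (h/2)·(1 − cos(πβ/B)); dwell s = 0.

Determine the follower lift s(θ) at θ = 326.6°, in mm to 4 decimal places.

seg 1 [0°–103.9°] cycloidal, h=6: full span → s += 6 → s = 6.0000
seg 2 [103.9°–166.6°] uniform, h=27: full span → s += 27 → s = 33.0000
seg 3 [166.6°–310.3°] simple-harmonic, h=-10: full span → s += -10 → s = 23.0000
seg 4 [310.3°–360°] uniform, h=26: θ=326.6° here. β=16.3, B=49.7. 26·16.3/49.7 = 8.5272 → s = 31.5272

31.5272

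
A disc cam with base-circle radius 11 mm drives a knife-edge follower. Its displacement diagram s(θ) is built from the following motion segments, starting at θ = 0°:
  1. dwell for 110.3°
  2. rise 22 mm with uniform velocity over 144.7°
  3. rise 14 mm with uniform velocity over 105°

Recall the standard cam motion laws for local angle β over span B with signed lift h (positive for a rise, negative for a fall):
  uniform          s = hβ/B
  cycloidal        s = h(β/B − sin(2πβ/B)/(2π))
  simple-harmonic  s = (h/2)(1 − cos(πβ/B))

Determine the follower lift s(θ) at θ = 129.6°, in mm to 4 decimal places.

seg 1 [0°–110.3°] dwell: s stays 0.0000
seg 2 [110.3°–255°] uniform, h=22: θ=129.6° here. β=19.3, B=144.7. 22·19.3/144.7 = 2.9343 → s = 2.9343

2.9343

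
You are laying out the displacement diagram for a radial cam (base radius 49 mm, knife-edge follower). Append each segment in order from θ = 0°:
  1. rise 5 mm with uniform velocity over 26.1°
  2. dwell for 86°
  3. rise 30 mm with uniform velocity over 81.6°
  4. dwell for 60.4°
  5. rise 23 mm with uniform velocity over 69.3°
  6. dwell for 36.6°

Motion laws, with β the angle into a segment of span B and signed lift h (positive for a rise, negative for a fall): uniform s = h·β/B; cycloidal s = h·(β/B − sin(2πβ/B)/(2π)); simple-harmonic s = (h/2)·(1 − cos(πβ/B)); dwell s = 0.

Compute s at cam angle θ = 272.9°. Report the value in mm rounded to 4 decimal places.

seg 1 [0°–26.1°] uniform, h=5: full span → s += 5 → s = 5.0000
seg 2 [26.1°–112.1°] dwell: s stays 5.0000
seg 3 [112.1°–193.7°] uniform, h=30: full span → s += 30 → s = 35.0000
seg 4 [193.7°–254.1°] dwell: s stays 35.0000
seg 5 [254.1°–323.4°] uniform, h=23: θ=272.9° here. β=18.8, B=69.3. 23·18.8/69.3 = 6.2395 → s = 41.2395

41.2395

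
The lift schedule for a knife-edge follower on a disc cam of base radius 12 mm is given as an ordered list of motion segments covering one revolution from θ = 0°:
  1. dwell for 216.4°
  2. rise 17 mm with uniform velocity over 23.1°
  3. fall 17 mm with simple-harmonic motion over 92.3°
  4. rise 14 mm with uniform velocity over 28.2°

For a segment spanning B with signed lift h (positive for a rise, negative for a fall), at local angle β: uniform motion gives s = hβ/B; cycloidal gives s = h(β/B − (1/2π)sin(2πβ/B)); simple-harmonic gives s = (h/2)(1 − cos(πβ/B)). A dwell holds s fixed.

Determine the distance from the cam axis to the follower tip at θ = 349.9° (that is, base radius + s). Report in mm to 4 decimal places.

seg 1 [0°–216.4°] dwell: s stays 0.0000
seg 2 [216.4°–239.5°] uniform, h=17: full span → s += 17 → s = 17.0000
seg 3 [239.5°–331.8°] simple-harmonic, h=-17: full span → s += -17 → s = 0.0000
seg 4 [331.8°–360°] uniform, h=14: θ=349.9° here. β=18.1, B=28.2. 14·18.1/28.2 = 8.9858 → s = 8.9858
radial distance = base radius + s = 12 + 8.9858 = 20.9858

20.9858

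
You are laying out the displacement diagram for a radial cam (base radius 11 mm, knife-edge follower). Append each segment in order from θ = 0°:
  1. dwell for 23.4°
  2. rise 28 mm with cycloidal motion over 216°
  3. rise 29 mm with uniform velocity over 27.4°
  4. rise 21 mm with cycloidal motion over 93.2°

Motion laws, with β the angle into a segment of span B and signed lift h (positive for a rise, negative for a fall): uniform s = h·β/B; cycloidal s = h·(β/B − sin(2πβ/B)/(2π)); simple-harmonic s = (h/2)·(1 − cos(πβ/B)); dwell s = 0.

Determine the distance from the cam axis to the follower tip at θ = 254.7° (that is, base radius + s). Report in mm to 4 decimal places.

seg 1 [0°–23.4°] dwell: s stays 0.0000
seg 2 [23.4°–239.4°] cycloidal, h=28: full span → s += 28 → s = 28.0000
seg 3 [239.4°–266.8°] uniform, h=29: θ=254.7° here. β=15.3, B=27.4. 29·15.3/27.4 = 16.1934 → s = 44.1934
radial distance = base radius + s = 11 + 44.1934 = 55.1934

55.1934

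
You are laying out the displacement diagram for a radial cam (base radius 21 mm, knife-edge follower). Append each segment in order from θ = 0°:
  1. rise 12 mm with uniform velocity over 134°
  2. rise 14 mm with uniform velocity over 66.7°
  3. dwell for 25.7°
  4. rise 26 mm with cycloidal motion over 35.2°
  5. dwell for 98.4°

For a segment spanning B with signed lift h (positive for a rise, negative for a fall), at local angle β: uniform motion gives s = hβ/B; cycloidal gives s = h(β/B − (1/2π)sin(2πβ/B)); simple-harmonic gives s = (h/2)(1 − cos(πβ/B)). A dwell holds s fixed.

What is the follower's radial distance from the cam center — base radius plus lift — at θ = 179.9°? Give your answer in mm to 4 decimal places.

seg 1 [0°–134°] uniform, h=12: full span → s += 12 → s = 12.0000
seg 2 [134°–200.7°] uniform, h=14: θ=179.9° here. β=45.9, B=66.7. 14·45.9/66.7 = 9.6342 → s = 21.6342
radial distance = base radius + s = 21 + 21.6342 = 42.6342

42.6342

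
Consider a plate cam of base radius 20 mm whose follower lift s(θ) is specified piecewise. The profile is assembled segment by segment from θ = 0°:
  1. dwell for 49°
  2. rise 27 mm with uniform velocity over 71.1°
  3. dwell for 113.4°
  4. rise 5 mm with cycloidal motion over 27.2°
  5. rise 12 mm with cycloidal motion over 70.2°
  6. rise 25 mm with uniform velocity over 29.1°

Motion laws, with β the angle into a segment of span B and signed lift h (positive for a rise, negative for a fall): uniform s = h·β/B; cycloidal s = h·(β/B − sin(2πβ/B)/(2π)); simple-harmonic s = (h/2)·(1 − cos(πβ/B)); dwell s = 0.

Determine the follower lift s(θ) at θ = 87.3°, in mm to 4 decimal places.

seg 1 [0°–49°] dwell: s stays 0.0000
seg 2 [49°–120.1°] uniform, h=27: θ=87.3° here. β=38.3, B=71.1. 27·38.3/71.1 = 14.5443 → s = 14.5443

14.5443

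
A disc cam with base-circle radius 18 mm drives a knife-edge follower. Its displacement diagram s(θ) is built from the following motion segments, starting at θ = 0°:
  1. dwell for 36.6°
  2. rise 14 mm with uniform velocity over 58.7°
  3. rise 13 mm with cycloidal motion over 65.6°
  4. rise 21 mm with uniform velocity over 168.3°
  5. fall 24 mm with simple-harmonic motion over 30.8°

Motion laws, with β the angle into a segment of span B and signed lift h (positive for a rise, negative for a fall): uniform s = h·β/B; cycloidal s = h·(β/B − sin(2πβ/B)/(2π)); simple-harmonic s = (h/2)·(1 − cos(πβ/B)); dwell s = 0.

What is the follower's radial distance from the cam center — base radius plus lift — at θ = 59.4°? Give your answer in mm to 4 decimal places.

seg 1 [0°–36.6°] dwell: s stays 0.0000
seg 2 [36.6°–95.3°] uniform, h=14: θ=59.4° here. β=22.8, B=58.7. 14·22.8/58.7 = 5.4378 → s = 5.4378
radial distance = base radius + s = 18 + 5.4378 = 23.4378

23.4378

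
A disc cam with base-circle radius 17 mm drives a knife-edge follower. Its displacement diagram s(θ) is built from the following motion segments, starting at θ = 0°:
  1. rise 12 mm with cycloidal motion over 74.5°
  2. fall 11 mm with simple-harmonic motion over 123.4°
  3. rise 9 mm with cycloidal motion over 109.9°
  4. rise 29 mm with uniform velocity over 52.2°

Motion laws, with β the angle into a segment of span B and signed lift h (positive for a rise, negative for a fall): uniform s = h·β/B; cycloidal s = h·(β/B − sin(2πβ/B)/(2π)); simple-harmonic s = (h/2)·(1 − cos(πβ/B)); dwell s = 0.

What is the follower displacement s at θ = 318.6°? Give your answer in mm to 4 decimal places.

seg 1 [0°–74.5°] cycloidal, h=12: full span → s += 12 → s = 12.0000
seg 2 [74.5°–197.9°] simple-harmonic, h=-11: full span → s += -11 → s = 1.0000
seg 3 [197.9°–307.8°] cycloidal, h=9: full span → s += 9 → s = 10.0000
seg 4 [307.8°–360°] uniform, h=29: θ=318.6° here. β=10.8, B=52.2. 29·10.8/52.2 = 6.0000 → s = 16.0000

16.0000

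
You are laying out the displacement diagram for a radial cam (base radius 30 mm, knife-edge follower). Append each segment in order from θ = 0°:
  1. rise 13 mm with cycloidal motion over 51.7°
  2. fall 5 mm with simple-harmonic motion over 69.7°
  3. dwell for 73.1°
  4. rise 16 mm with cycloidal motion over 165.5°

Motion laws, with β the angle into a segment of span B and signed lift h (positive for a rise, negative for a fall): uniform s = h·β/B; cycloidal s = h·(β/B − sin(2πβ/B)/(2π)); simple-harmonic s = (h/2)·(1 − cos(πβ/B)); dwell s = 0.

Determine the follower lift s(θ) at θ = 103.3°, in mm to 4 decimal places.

seg 1 [0°–51.7°] cycloidal, h=13: full span → s += 13 → s = 13.0000
seg 2 [51.7°–121.4°] simple-harmonic, h=-5: θ=103.3° here. β=51.6, B=69.7. -5/2·(1 − cos(π·0.7403)) = -4.2132 → s = 8.7868

8.7868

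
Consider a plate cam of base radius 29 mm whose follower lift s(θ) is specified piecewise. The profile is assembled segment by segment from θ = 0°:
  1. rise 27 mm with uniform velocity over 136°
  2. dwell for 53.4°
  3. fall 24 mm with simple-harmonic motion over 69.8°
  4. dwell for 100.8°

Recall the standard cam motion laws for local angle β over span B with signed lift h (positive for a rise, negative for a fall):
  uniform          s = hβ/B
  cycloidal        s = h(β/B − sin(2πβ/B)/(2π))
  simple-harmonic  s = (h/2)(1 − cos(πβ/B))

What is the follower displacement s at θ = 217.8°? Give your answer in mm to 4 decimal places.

seg 1 [0°–136°] uniform, h=27: full span → s += 27 → s = 27.0000
seg 2 [136°–189.4°] dwell: s stays 27.0000
seg 3 [189.4°–259.2°] simple-harmonic, h=-24: θ=217.8° here. β=28.4, B=69.8. -24/2·(1 − cos(π·0.4069)) = -8.5392 → s = 18.4608

18.4608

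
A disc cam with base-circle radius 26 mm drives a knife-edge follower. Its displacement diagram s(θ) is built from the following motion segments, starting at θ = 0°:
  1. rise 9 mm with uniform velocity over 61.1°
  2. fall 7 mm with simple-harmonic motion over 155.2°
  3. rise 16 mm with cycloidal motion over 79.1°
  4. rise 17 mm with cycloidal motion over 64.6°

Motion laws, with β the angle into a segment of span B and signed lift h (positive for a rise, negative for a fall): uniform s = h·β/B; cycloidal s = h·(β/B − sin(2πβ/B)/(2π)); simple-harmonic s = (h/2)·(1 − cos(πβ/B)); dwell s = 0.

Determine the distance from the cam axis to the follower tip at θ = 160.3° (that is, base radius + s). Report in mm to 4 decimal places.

seg 1 [0°–61.1°] uniform, h=9: full span → s += 9 → s = 9.0000
seg 2 [61.1°–216.3°] simple-harmonic, h=-7: θ=160.3° here. β=99.2, B=155.2. -7/2·(1 − cos(π·0.6392)) = -4.9820 → s = 4.0180
radial distance = base radius + s = 26 + 4.0180 = 30.0180

30.0180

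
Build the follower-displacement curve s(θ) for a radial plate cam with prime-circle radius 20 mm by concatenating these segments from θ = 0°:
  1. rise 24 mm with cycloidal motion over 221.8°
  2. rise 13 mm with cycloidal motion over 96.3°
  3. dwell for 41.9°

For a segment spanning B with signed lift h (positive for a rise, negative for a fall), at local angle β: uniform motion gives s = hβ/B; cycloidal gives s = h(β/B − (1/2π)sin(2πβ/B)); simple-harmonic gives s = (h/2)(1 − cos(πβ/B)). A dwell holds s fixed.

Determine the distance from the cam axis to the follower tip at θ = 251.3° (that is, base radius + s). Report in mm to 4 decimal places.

seg 1 [0°–221.8°] cycloidal, h=24: full span → s += 24 → s = 24.0000
seg 2 [221.8°–318.1°] cycloidal, h=13: θ=251.3° here. β=29.5, B=96.3. 13·(0.3063 − sin(2π·0.3063)/(2π)) = 2.0416 → s = 26.0416
radial distance = base radius + s = 20 + 26.0416 = 46.0416

46.0416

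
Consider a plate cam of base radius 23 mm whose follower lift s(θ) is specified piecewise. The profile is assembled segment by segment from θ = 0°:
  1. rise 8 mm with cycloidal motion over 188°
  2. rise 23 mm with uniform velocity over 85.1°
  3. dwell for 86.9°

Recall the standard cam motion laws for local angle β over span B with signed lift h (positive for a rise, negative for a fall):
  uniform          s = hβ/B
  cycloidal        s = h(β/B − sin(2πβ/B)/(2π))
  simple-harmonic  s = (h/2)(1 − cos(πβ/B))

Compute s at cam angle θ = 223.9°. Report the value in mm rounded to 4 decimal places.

seg 1 [0°–188°] cycloidal, h=8: full span → s += 8 → s = 8.0000
seg 2 [188°–273.1°] uniform, h=23: θ=223.9° here. β=35.9, B=85.1. 23·35.9/85.1 = 9.7027 → s = 17.7027

17.7027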